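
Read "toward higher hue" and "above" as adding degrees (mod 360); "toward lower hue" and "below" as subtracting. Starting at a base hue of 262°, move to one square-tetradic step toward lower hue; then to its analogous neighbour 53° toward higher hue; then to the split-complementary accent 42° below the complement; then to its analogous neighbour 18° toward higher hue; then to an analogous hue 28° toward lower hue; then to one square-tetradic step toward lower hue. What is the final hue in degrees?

263°

square ↓ −90°: 262 − 90 = 172°
analog 53° ↑ +53°: 172 + 53 = 225°
split-comp 42° ↓ +138°: 225 + 138 = 363 → 363 − 360 = 3°
analog 18° ↑ +18°: 3 + 18 = 21°
analog 28° ↓ −28°: 21 − 28 = -7 → -7 + 360 = 353°
square ↓ −90°: 353 − 90 = 263°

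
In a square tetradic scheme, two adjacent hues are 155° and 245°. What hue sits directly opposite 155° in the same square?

335°

A square tetradic scheme places four hues 90° apart; opposite corners are 180° apart.
155 + 180 = 335°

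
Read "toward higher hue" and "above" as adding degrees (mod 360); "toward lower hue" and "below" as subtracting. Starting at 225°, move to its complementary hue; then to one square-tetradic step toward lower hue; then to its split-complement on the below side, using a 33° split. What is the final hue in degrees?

+180° (complement): 225 + 180 = 405 → 405 − 360 = 45°
−90° (square ↓): 45 − 90 = -45 → -45 + 360 = 315°
+147° (split-comp 33° ↓): 315 + 147 = 462 → 462 − 360 = 102°

102°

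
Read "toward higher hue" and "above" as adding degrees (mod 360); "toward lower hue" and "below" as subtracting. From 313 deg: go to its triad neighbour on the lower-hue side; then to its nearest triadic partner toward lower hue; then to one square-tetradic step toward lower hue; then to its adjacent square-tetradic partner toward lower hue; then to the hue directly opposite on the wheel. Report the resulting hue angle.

triadic ↓ −120°: 313 − 120 = 193°
triadic ↓ −120°: 193 − 120 = 73°
square ↓ −90°: 73 − 90 = -17 → -17 + 360 = 343°
square ↓ −90°: 343 − 90 = 253°
complement +180°: 253 + 180 = 433 → 433 − 360 = 73°

73°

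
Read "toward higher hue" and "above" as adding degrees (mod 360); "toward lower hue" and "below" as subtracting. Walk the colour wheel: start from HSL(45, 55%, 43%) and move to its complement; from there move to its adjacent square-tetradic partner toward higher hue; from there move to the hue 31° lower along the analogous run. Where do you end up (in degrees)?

284°

45 + 180 = 225°   (complement)
225 + 90 = 315°   (square ↑)
315 − 31 = 284°   (analog 31° ↓)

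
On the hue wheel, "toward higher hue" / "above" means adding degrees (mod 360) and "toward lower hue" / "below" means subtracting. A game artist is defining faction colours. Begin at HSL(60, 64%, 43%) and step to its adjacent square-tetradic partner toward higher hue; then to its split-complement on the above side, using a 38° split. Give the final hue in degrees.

8°

square ↑ +90°: 60 + 90 = 150°
split-comp 38° ↑ +218°: 150 + 218 = 368 → 368 − 360 = 8°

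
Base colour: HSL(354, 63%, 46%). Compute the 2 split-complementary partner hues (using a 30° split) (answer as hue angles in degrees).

144° and 204°

Split-complementary hues sit 30° either side of the complement.
Complement of 354 degrees: 354 + 180 = 534 → 534 − 360 = 174°
174 − 30 = 144°
174 + 30 = 204°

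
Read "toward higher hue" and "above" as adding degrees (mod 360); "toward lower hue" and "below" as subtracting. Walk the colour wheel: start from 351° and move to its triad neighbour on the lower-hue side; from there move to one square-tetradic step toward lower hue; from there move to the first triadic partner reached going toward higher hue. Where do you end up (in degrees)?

261°

−120° (triadic ↓): 351 − 120 = 231°
−90° (square ↓): 231 − 90 = 141°
+120° (triadic ↑): 141 + 120 = 261°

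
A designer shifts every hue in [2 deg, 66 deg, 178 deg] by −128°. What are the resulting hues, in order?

2 − 128 = -126 → -126 + 360 = 234°
66 − 128 = -62 → -62 + 360 = 298°
178 − 128 = 50°

234°, 298°, 50°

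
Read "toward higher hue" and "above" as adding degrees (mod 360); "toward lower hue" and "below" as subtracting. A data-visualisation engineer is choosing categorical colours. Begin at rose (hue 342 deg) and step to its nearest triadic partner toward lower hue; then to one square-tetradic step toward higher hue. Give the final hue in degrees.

342 − 120 = 222°   (triadic ↓)
222 + 90 = 312°   (square ↑)

312°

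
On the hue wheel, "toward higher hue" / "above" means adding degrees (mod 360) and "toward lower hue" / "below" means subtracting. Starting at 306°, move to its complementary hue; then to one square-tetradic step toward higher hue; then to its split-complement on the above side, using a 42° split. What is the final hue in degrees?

+180° (complement): 306 + 180 = 486 → 486 − 360 = 126°
+90° (square ↑): 126 + 90 = 216°
+222° (split-comp 42° ↑): 216 + 222 = 438 → 438 − 360 = 78°

78°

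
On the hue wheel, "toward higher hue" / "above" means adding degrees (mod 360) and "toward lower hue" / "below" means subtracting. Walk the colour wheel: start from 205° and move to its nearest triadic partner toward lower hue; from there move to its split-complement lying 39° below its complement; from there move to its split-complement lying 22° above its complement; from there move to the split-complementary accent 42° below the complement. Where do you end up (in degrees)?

206°

205 − 120 = 85°   (triadic ↓)
85 + 141 = 226°   (split-comp 39° ↓)
226 + 202 = 428 → 428 − 360 = 68°   (split-comp 22° ↑)
68 + 138 = 206°   (split-comp 42° ↓)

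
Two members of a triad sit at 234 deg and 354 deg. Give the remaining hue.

A triad spaces three hues 120° apart.
The full set is {114°, 234°, 354°}.

114°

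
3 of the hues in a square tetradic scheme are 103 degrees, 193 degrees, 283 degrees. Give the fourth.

13°

A square tetradic scheme places four hues every 90°.
The full set through 103° is {13°, 103°, 193°, 283°}.
Given {103°, 193°, 283°}, the missing hue is 13°.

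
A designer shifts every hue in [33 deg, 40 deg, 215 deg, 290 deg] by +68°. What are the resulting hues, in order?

33 + 68 = 101°
40 + 68 = 108°
215 + 68 = 283°
290 + 68 = 358°

101°, 108°, 283°, 358°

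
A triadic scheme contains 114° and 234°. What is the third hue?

354°

A triad spaces three hues 120° apart.
The full set is {114°, 234°, 354°}.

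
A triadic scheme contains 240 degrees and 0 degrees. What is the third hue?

A triad spaces three hues 120° apart.
The full set is {0°, 120°, 240°}.

120°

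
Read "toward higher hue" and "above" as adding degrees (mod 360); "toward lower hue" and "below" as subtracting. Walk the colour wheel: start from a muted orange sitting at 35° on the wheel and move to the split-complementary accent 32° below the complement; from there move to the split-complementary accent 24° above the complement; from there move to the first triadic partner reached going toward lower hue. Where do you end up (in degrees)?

+148° (split-comp 32° ↓): 35 + 148 = 183°
+204° (split-comp 24° ↑): 183 + 204 = 387 → 387 − 360 = 27°
−120° (triadic ↓): 27 − 120 = -93 → -93 + 360 = 267°

267°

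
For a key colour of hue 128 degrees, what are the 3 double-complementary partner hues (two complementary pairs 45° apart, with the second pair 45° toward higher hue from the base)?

A rectangular tetradic uses two complementary pairs 45° apart: offsets 0°, 45°, 180°, 225°.
128 + 45 = 173°
128 + 180 = 308°
128 + 225 = 353°

173°, 308° and 353°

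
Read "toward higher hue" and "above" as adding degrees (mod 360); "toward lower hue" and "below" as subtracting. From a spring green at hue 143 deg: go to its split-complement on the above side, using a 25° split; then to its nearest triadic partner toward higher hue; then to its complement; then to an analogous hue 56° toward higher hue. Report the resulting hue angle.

344°

+205° (split-comp 25° ↑): 143 + 205 = 348°
+120° (triadic ↑): 348 + 120 = 468 → 468 − 360 = 108°
+180° (complement): 108 + 180 = 288°
+56° (analog 56° ↑): 288 + 56 = 344°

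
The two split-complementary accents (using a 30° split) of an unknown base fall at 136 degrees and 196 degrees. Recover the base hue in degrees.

346°

The accents sit 30° either side of the complement, so the complement is their short-arc midpoint on the wheel.
Short-arc midpoint of 136° and 196°: 166°.
Base is 180° from the complement: 166 − 180 = -14 → -14 + 360 = 346°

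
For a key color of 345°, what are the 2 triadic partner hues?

A triad places three hues 120° apart.
345 + 120 = 465 → 465 − 360 = 105°
345 + 240 = 585 → 585 − 360 = 225°

105° and 225°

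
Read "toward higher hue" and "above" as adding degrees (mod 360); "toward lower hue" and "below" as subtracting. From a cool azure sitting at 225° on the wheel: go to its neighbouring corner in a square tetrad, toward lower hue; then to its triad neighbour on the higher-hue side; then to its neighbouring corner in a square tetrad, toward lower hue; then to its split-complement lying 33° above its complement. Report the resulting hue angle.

square ↓ −90°: 225 − 90 = 135°
triadic ↑ +120°: 135 + 120 = 255°
square ↓ −90°: 255 − 90 = 165°
split-comp 33° ↑ +213°: 165 + 213 = 378 → 378 − 360 = 18°

18°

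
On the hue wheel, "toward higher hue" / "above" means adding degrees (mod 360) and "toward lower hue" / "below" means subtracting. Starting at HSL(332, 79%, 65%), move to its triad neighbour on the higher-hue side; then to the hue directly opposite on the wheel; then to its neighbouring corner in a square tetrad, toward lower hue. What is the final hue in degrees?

332 + 120 = 452 → 452 − 360 = 92°   (triadic ↑)
92 + 180 = 272°   (complement)
272 − 90 = 182°   (square ↓)

182°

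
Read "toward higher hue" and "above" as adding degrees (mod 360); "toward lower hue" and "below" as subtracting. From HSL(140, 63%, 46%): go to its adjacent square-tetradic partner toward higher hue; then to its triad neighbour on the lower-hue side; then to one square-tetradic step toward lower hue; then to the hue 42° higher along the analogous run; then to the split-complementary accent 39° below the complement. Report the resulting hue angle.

203°

square ↑ +90°: 140 + 90 = 230°
triadic ↓ −120°: 230 − 120 = 110°
square ↓ −90°: 110 − 90 = 20°
analog 42° ↑ +42°: 20 + 42 = 62°
split-comp 39° ↓ +141°: 62 + 141 = 203°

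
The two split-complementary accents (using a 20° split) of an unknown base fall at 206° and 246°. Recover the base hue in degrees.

46°

The accents sit 20° either side of the complement, so the complement is their short-arc midpoint on the wheel.
Short-arc midpoint of 206° and 246°: 226°.
Base is 180° from the complement: 226 − 180 = 46°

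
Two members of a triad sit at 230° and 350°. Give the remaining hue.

A triad spaces three hues 120° apart.
The full set is {110°, 230°, 350°}.

110°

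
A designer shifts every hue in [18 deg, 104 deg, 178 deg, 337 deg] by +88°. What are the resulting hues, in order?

106°, 192°, 266°, 65°

18 + 88 = 106°
104 + 88 = 192°
178 + 88 = 266°
337 + 88 = 425 → 425 − 360 = 65°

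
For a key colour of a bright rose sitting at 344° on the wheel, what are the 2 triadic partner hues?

344 + 120 = 464 → 464 − 360 = 104°
344 + 240 = 584 → 584 − 360 = 224°

104° and 224°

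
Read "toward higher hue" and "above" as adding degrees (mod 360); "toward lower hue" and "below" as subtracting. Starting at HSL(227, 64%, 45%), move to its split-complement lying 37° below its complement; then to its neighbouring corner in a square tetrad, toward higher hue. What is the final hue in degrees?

100°

+143° (split-comp 37° ↓): 227 + 143 = 370 → 370 − 360 = 10°
+90° (square ↑): 10 + 90 = 100°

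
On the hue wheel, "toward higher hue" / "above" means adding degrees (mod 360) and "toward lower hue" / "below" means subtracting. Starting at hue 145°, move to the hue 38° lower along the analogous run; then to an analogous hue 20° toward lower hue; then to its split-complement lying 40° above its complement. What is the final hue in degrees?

307°

−38° (analog 38° ↓): 145 − 38 = 107°
−20° (analog 20° ↓): 107 − 20 = 87°
+220° (split-comp 40° ↑): 87 + 220 = 307°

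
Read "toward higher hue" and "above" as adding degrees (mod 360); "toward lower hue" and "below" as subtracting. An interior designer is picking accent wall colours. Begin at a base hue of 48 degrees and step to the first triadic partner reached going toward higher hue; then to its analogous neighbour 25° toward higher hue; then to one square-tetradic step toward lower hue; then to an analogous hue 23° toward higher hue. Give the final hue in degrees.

48 + 120 = 168°   (triadic ↑)
168 + 25 = 193°   (analog 25° ↑)
193 − 90 = 103°   (square ↓)
103 + 23 = 126°   (analog 23° ↑)

126°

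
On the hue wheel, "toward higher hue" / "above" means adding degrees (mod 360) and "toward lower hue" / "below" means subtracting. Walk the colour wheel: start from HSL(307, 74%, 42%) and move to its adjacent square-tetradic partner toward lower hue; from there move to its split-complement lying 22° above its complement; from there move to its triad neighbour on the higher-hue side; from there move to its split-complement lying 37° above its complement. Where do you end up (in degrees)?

36°

−90° (square ↓): 307 − 90 = 217°
+202° (split-comp 22° ↑): 217 + 202 = 419 → 419 − 360 = 59°
+120° (triadic ↑): 59 + 120 = 179°
+217° (split-comp 37° ↑): 179 + 217 = 396 → 396 − 360 = 36°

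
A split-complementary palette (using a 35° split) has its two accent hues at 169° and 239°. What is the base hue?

The accents sit 35° either side of the complement, so the complement is their short-arc midpoint on the wheel.
Short-arc midpoint of 169° and 239°: 204°.
Base is 180° from the complement: 204 − 180 = 24°

24°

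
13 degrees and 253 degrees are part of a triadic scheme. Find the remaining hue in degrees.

A triad places three hues 120° apart.
The full set through 13° is {13°, 133°, 253°}.
Given {13°, 253°}, the missing hue is 133°.

133°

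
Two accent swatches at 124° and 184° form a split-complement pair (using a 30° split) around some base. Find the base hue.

The accents sit 30° either side of the complement, so the complement is their short-arc midpoint on the wheel.
Short-arc midpoint of 124° and 184°: 154°.
Base is 180° from the complement: 154 − 180 = -26 → -26 + 360 = 334°

334°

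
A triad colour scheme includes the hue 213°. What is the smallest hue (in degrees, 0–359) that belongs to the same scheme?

93°

A triad places three hues 120° apart.
The full set through 213° is {93°, 213°, 333°}.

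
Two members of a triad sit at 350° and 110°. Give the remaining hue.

A triad spaces three hues 120° apart.
The full set is {110°, 230°, 350°}.

230°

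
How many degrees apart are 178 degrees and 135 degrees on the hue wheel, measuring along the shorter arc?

43°

|178 − 135| = 43.
43 ≤ 180, so the shorter arc is 43°.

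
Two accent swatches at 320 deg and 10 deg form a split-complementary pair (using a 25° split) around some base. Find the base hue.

The accents sit 25° either side of the complement, so the complement is their short-arc midpoint on the wheel.
Short-arc midpoint of 320° and 10°: 345°.
Base is 180° from the complement: 345 − 180 = 165°

165°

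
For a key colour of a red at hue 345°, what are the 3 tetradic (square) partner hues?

A square tetradic scheme places four hues every 90°.
345 + 90 = 435 → 435 − 360 = 75°
345 + 180 = 525 → 525 − 360 = 165°
345 + 270 = 615 → 615 − 360 = 255°

75°, 165°, and 255°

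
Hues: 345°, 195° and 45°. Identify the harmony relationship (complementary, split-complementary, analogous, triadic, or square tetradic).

split-complementary

Sort the hues: 45°, 195°, 345°.
Successive gaps around the wheel: 150°, 150°, 60°.
Two 150° gaps and one 60° gap — a base hue opposite a pair of accents 30° either side of its complement — is the split-complementary pattern.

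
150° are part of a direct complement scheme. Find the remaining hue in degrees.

330°

The complement sits 180° across the wheel.
The full set through 150° is {150°, 330°}.
Given {150°}, the missing hue is 330°.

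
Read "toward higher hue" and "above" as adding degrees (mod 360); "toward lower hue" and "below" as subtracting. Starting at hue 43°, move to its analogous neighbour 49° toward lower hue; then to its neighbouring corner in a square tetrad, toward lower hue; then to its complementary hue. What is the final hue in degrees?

43 − 49 = -6 → -6 + 360 = 354°   (analog 49° ↓)
354 − 90 = 264°   (square ↓)
264 + 180 = 444 → 444 − 360 = 84°   (complement)

84°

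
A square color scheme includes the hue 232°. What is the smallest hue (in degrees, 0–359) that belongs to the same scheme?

A square tetradic scheme places four hues every 90°.
The full set through 232° is {52°, 142°, 232°, 322°}.

52°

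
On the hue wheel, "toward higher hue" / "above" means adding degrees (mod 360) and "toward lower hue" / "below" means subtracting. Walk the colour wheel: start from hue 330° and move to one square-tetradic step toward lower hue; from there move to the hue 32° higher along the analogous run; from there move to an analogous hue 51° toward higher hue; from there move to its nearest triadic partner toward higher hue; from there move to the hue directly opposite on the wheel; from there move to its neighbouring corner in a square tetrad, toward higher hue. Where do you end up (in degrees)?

353°

330 − 90 = 240°   (square ↓)
240 + 32 = 272°   (analog 32° ↑)
272 + 51 = 323°   (analog 51° ↑)
323 + 120 = 443 → 443 − 360 = 83°   (triadic ↑)
83 + 180 = 263°   (complement)
263 + 90 = 353°   (square ↑)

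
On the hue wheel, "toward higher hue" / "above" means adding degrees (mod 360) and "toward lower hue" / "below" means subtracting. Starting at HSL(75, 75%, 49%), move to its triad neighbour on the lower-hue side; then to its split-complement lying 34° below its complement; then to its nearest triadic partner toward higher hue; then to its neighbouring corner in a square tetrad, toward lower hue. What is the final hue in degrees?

−120° (triadic ↓): 75 − 120 = -45 → -45 + 360 = 315°
+146° (split-comp 34° ↓): 315 + 146 = 461 → 461 − 360 = 101°
+120° (triadic ↑): 101 + 120 = 221°
−90° (square ↓): 221 − 90 = 131°

131°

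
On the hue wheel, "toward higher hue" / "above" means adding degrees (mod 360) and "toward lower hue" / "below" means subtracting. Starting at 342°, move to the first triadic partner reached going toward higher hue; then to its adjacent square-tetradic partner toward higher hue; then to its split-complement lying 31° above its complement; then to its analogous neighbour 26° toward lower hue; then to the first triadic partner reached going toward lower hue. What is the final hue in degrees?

257°

342 + 120 = 462 → 462 − 360 = 102°   (triadic ↑)
102 + 90 = 192°   (square ↑)
192 + 211 = 403 → 403 − 360 = 43°   (split-comp 31° ↑)
43 − 26 = 17°   (analog 26° ↓)
17 − 120 = -103 → -103 + 360 = 257°   (triadic ↓)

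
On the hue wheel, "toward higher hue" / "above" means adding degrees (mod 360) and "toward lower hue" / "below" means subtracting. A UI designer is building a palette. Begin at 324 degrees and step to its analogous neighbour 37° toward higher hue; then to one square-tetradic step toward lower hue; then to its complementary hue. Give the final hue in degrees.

324 + 37 = 361 → 361 − 360 = 1°   (analog 37° ↑)
1 − 90 = -89 → -89 + 360 = 271°   (square ↓)
271 + 180 = 451 → 451 − 360 = 91°   (complement)

91°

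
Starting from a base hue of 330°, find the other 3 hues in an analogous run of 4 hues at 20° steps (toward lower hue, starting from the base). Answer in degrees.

310°, 290°, and 270°

330 − 20 = 310°
330 − 40 = 290°
330 − 60 = 270°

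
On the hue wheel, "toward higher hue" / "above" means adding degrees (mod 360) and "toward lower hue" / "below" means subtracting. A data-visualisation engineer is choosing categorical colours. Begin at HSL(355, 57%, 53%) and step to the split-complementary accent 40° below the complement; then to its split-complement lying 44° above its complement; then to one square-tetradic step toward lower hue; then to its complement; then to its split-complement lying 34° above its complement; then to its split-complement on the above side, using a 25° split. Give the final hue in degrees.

148°

355 + 140 = 495 → 495 − 360 = 135°   (split-comp 40° ↓)
135 + 224 = 359°   (split-comp 44° ↑)
359 − 90 = 269°   (square ↓)
269 + 180 = 449 → 449 − 360 = 89°   (complement)
89 + 214 = 303°   (split-comp 34° ↑)
303 + 205 = 508 → 508 − 360 = 148°   (split-comp 25° ↑)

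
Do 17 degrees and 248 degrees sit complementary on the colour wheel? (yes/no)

no

Angular distance: |17 − 248| = 231; shorter arc = 360 − 231 = 129°.
Complementary requires 180°.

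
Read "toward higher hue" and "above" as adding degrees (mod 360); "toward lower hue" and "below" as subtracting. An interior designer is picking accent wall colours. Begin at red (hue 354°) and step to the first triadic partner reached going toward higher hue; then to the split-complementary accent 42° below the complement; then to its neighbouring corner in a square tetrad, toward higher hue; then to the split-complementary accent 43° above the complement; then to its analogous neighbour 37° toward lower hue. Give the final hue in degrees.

+120° (triadic ↑): 354 + 120 = 474 → 474 − 360 = 114°
+138° (split-comp 42° ↓): 114 + 138 = 252°
+90° (square ↑): 252 + 90 = 342°
+223° (split-comp 43° ↑): 342 + 223 = 565 → 565 − 360 = 205°
−37° (analog 37° ↓): 205 − 37 = 168°

168°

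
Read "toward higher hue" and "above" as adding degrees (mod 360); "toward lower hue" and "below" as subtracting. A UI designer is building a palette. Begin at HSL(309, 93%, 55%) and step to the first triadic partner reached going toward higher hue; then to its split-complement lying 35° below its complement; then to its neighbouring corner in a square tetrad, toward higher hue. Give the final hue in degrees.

304°

+120° (triadic ↑): 309 + 120 = 429 → 429 − 360 = 69°
+145° (split-comp 35° ↓): 69 + 145 = 214°
+90° (square ↑): 214 + 90 = 304°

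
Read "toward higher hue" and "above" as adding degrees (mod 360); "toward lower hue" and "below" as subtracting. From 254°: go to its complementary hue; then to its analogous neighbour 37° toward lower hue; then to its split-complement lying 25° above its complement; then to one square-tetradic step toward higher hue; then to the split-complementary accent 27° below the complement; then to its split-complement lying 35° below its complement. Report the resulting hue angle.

270°

complement +180°: 254 + 180 = 434 → 434 − 360 = 74°
analog 37° ↓ −37°: 74 − 37 = 37°
split-comp 25° ↑ +205°: 37 + 205 = 242°
square ↑ +90°: 242 + 90 = 332°
split-comp 27° ↓ +153°: 332 + 153 = 485 → 485 − 360 = 125°
split-comp 35° ↓ +145°: 125 + 145 = 270°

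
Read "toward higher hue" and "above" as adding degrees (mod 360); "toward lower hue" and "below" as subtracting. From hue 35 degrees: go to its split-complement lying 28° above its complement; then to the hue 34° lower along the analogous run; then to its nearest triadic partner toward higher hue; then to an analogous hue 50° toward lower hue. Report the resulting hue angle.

279°

35 + 208 = 243°   (split-comp 28° ↑)
243 − 34 = 209°   (analog 34° ↓)
209 + 120 = 329°   (triadic ↑)
329 − 50 = 279°   (analog 50° ↓)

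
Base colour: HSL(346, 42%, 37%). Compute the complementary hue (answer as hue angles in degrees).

The complement sits 180° across the wheel.
346 + 180 = 526 → 526 − 360 = 166°

166°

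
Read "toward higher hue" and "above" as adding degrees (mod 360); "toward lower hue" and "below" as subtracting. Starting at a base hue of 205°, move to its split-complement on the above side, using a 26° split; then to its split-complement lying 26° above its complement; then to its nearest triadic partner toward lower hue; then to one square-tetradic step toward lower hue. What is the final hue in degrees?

+206° (split-comp 26° ↑): 205 + 206 = 411 → 411 − 360 = 51°
+206° (split-comp 26° ↑): 51 + 206 = 257°
−120° (triadic ↓): 257 − 120 = 137°
−90° (square ↓): 137 − 90 = 47°

47°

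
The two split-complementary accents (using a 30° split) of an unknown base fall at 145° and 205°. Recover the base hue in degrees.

355°

The accents sit 30° either side of the complement, so the complement is their short-arc midpoint on the wheel.
Short-arc midpoint of 145° and 205°: 175°.
Base is 180° from the complement: 175 − 180 = -5 → -5 + 360 = 355°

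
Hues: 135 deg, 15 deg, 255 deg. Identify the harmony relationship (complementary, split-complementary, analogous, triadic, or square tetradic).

Sort the hues: 15°, 135°, 255°.
Successive gaps around the wheel: 120°, 120°, 120°.
Three hues equally spaced 120° apart form a triad.

triadic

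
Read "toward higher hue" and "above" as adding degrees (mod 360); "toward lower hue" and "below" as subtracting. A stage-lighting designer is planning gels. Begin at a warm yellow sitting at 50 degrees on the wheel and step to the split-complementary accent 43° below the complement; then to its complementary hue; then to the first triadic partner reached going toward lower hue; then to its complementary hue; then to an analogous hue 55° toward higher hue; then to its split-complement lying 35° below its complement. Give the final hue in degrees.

267°

+137° (split-comp 43° ↓): 50 + 137 = 187°
+180° (complement): 187 + 180 = 367 → 367 − 360 = 7°
−120° (triadic ↓): 7 − 120 = -113 → -113 + 360 = 247°
+180° (complement): 247 + 180 = 427 → 427 − 360 = 67°
+55° (analog 55° ↑): 67 + 55 = 122°
+145° (split-comp 35° ↓): 122 + 145 = 267°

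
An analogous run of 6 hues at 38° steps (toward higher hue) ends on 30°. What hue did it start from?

200°

5 steps of 38° (toward higher hue) give a net shift of +190°.
Start = end − shift: 30 − 190 = -160 → -160 + 360 = 200°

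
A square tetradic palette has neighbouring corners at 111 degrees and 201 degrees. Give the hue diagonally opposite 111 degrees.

291°

A square tetradic scheme places four hues 90° apart; opposite corners are 180° apart.
111 + 180 = 291°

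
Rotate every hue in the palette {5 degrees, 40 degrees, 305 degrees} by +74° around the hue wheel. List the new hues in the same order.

5 + 74 = 79°
40 + 74 = 114°
305 + 74 = 379 → 379 − 360 = 19°

79°, 114°, 19°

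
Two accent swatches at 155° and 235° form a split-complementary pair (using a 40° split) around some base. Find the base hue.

15°

The accents sit 40° either side of the complement, so the complement is their short-arc midpoint on the wheel.
Short-arc midpoint of 155° and 235°: 195°.
Base is 180° from the complement: 195 − 180 = 15°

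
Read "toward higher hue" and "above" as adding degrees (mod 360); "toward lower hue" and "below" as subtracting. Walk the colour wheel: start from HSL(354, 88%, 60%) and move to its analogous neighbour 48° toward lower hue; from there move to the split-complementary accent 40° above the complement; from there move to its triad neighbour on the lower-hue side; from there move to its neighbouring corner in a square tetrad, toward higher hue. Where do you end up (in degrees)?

−48° (analog 48° ↓): 354 − 48 = 306°
+220° (split-comp 40° ↑): 306 + 220 = 526 → 526 − 360 = 166°
−120° (triadic ↓): 166 − 120 = 46°
+90° (square ↑): 46 + 90 = 136°

136°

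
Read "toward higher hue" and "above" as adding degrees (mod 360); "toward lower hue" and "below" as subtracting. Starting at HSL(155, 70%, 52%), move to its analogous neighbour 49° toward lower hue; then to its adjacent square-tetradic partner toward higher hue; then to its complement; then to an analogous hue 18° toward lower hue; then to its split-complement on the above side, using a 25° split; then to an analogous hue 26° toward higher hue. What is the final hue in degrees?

229°

analog 49° ↓ −49°: 155 − 49 = 106°
square ↑ +90°: 106 + 90 = 196°
complement +180°: 196 + 180 = 376 → 376 − 360 = 16°
analog 18° ↓ −18°: 16 − 18 = -2 → -2 + 360 = 358°
split-comp 25° ↑ +205°: 358 + 205 = 563 → 563 − 360 = 203°
analog 26° ↑ +26°: 203 + 26 = 229°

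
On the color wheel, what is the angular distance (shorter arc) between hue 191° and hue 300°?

109°

|191 − 300| = 109.
109 ≤ 180, so the shorter arc is 109°.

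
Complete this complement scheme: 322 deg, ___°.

The complement sits 180° across the wheel.
The full set through 322° is {142°, 322°}.
Given {322°}, the missing hue is 142°.

142°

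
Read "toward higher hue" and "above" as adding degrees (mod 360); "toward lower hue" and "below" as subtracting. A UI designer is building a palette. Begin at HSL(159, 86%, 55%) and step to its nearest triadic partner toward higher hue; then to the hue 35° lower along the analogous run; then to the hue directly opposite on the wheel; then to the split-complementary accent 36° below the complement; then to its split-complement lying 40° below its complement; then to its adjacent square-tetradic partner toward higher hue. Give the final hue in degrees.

78°

+120° (triadic ↑): 159 + 120 = 279°
−35° (analog 35° ↓): 279 − 35 = 244°
+180° (complement): 244 + 180 = 424 → 424 − 360 = 64°
+144° (split-comp 36° ↓): 64 + 144 = 208°
+140° (split-comp 40° ↓): 208 + 140 = 348°
+90° (square ↑): 348 + 90 = 438 → 438 − 360 = 78°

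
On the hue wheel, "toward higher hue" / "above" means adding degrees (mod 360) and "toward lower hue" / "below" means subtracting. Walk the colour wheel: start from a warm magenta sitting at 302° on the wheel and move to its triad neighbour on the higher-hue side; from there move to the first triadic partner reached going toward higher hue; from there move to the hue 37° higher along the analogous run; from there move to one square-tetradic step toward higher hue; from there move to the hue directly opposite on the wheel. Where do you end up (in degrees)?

302 + 120 = 422 → 422 − 360 = 62°   (triadic ↑)
62 + 120 = 182°   (triadic ↑)
182 + 37 = 219°   (analog 37° ↑)
219 + 90 = 309°   (square ↑)
309 + 180 = 489 → 489 − 360 = 129°   (complement)

129°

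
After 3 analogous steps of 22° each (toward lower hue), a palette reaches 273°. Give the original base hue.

339°

3 steps of 22° (toward lower hue) give a net shift of −66°.
Start = end − shift: 273 + 66 = 339°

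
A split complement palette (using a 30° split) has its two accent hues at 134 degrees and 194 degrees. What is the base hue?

344°

The accents sit 30° either side of the complement, so the complement is their short-arc midpoint on the wheel.
Short-arc midpoint of 134° and 194°: 164°.
Base is 180° from the complement: 164 − 180 = -16 → -16 + 360 = 344°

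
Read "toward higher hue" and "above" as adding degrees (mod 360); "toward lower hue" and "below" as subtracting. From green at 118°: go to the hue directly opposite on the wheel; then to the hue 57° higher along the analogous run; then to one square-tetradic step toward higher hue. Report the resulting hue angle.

85°

complement +180°: 118 + 180 = 298°
analog 57° ↑ +57°: 298 + 57 = 355°
square ↑ +90°: 355 + 90 = 445 → 445 − 360 = 85°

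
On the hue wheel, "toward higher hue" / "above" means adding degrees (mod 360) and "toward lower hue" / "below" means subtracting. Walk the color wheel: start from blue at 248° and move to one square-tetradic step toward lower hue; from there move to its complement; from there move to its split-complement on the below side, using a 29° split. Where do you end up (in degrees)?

129°

square ↓ −90°: 248 − 90 = 158°
complement +180°: 158 + 180 = 338°
split-comp 29° ↓ +151°: 338 + 151 = 489 → 489 − 360 = 129°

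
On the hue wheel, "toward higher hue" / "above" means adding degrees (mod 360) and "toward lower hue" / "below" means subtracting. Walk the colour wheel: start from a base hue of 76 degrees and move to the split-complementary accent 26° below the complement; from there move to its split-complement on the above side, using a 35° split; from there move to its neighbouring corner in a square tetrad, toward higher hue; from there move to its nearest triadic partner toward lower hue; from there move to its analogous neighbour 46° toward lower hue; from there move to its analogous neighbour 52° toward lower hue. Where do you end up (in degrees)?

317°

split-comp 26° ↓ +154°: 76 + 154 = 230°
split-comp 35° ↑ +215°: 230 + 215 = 445 → 445 − 360 = 85°
square ↑ +90°: 85 + 90 = 175°
triadic ↓ −120°: 175 − 120 = 55°
analog 46° ↓ −46°: 55 − 46 = 9°
analog 52° ↓ −52°: 9 − 52 = -43 → -43 + 360 = 317°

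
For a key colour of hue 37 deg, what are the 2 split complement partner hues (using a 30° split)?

Split-complementary hues sit 30° either side of the complement.
Complement of 37 deg: 37 + 180 = 217°
217 − 30 = 187°
217 + 30 = 247°

187° and 247°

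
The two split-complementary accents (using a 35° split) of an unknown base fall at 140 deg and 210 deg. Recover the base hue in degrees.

The accents sit 35° either side of the complement, so the complement is their short-arc midpoint on the wheel.
Short-arc midpoint of 140° and 210°: 175°.
Base is 180° from the complement: 175 − 180 = -5 → -5 + 360 = 355°

355°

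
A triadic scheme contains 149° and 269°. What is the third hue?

29°

A triad spaces three hues 120° apart.
The full set is {29°, 149°, 269°}.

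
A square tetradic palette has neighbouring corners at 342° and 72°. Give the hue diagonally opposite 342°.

A square tetradic scheme places four hues 90° apart; opposite corners are 180° apart.
342 + 180 = 522 → 522 − 360 = 162°

162°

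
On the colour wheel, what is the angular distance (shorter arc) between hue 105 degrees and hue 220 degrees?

|105 − 220| = 115.
115 ≤ 180, so the shorter arc is 115°.

115°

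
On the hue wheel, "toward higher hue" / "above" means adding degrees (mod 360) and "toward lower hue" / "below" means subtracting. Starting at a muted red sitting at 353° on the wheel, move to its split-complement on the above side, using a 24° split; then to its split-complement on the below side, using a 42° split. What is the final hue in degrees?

split-comp 24° ↑ +204°: 353 + 204 = 557 → 557 − 360 = 197°
split-comp 42° ↓ +138°: 197 + 138 = 335°

335°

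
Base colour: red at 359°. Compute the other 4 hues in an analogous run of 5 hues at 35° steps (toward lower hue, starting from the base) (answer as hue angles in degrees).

324°, 289°, 254° and 219°

Analogous hues sit every 35° along the wheel.
359 − 35 = 324°
359 − 70 = 289°
359 − 105 = 254°
359 − 140 = 219°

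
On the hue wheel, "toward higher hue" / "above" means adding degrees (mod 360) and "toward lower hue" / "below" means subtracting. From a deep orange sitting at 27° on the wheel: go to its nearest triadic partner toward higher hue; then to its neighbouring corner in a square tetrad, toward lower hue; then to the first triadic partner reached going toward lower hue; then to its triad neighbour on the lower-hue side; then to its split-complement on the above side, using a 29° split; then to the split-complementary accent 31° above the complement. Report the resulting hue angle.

triadic ↑ +120°: 27 + 120 = 147°
square ↓ −90°: 147 − 90 = 57°
triadic ↓ −120°: 57 − 120 = -63 → -63 + 360 = 297°
triadic ↓ −120°: 297 − 120 = 177°
split-comp 29° ↑ +209°: 177 + 209 = 386 → 386 − 360 = 26°
split-comp 31° ↑ +211°: 26 + 211 = 237°

237°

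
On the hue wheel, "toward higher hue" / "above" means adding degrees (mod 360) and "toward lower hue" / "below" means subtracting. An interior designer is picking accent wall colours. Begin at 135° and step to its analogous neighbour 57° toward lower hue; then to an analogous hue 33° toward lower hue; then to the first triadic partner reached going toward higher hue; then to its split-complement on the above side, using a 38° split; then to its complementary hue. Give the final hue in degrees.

−57° (analog 57° ↓): 135 − 57 = 78°
−33° (analog 33° ↓): 78 − 33 = 45°
+120° (triadic ↑): 45 + 120 = 165°
+218° (split-comp 38° ↑): 165 + 218 = 383 → 383 − 360 = 23°
+180° (complement): 23 + 180 = 203°

203°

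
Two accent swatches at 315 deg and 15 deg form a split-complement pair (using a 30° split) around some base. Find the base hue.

The accents sit 30° either side of the complement, so the complement is their short-arc midpoint on the wheel.
Short-arc midpoint of 315° and 15°: 345°.
Base is 180° from the complement: 345 − 180 = 165°

165°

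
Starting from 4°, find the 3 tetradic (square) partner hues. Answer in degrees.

94°, 184°, and 274°

A square tetradic scheme places four hues every 90°.
4 + 90 = 94°
4 + 180 = 184°
4 + 270 = 274°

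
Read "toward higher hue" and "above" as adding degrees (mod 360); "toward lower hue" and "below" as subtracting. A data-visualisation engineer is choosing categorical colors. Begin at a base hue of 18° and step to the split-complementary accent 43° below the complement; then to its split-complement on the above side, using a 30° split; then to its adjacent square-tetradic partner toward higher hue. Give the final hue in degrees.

95°

18 + 137 = 155°   (split-comp 43° ↓)
155 + 210 = 365 → 365 − 360 = 5°   (split-comp 30° ↑)
5 + 90 = 95°   (square ↑)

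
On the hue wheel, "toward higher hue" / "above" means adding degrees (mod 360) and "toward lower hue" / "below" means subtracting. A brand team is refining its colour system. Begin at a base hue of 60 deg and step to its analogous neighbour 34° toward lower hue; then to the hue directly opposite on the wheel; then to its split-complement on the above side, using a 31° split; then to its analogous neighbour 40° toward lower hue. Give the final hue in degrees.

17°

analog 34° ↓ −34°: 60 − 34 = 26°
complement +180°: 26 + 180 = 206°
split-comp 31° ↑ +211°: 206 + 211 = 417 → 417 − 360 = 57°
analog 40° ↓ −40°: 57 − 40 = 17°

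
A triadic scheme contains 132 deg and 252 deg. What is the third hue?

12°

A triad spaces three hues 120° apart.
The full set is {12°, 132°, 252°}.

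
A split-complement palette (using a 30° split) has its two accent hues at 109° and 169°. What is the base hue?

319°

The accents sit 30° either side of the complement, so the complement is their short-arc midpoint on the wheel.
Short-arc midpoint of 109° and 169°: 139°.
Base is 180° from the complement: 139 − 180 = -41 → -41 + 360 = 319°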